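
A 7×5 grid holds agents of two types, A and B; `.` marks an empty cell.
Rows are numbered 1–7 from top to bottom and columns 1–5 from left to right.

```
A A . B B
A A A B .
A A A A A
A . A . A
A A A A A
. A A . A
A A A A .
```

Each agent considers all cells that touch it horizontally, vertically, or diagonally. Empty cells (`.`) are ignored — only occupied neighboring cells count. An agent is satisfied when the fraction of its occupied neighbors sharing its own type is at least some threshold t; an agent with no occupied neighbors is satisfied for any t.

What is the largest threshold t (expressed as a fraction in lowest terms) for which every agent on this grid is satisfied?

Row 1: (1,1)A 3/3 · (1,2)A 4/4 · (1,4)B 2/3 · (1,5)B 2/2
Row 2: (2,1)A 5/5 · (2,2)A 7/7 · (2,3)A 5/7 · (2,4)B 2/6
Row 3: (3,1)A 4/4 · (3,2)A 7/7 · (3,3)A 5/6 · (3,4)A 5/6 · (3,5)A 2/3
Row 4: (4,1)A 4/4 · (4,3)A 6/6 · (4,5)A 4/4
Row 5: (5,1)A 3/3 · (5,2)A 6/6 · (5,3)A 5/5 · (5,4)A 6/6 · (5,5)A 3/3
Row 6: (6,2)A 7/7 · (6,3)A 7/7 · (6,5)A 3/3
Row 7: (7,1)A 2/2 · (7,2)A 4/4 · (7,3)A 4/4 · (7,4)A 3/3
The smallest same-type fraction is 2/6 at (2,4), which reduces to 1/3. Any threshold above that leaves this agent unsatisfied.

1/3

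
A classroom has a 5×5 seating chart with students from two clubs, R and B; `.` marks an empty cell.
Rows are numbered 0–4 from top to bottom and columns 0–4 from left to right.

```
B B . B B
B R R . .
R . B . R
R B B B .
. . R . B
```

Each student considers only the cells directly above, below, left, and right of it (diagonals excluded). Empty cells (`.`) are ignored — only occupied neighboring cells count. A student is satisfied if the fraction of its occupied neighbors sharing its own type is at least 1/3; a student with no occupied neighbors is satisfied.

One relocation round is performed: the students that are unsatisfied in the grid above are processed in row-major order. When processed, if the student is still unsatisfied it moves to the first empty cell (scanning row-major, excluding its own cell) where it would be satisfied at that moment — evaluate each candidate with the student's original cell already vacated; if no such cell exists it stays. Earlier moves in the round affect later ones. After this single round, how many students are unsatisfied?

Initially unsatisfied (in order): (4,2).
  (4,2) → (0,2).
Resulting grid:
B B R B B
B R R . .
R . B . R
R B B B .
. . . . B
All satisfied now.

0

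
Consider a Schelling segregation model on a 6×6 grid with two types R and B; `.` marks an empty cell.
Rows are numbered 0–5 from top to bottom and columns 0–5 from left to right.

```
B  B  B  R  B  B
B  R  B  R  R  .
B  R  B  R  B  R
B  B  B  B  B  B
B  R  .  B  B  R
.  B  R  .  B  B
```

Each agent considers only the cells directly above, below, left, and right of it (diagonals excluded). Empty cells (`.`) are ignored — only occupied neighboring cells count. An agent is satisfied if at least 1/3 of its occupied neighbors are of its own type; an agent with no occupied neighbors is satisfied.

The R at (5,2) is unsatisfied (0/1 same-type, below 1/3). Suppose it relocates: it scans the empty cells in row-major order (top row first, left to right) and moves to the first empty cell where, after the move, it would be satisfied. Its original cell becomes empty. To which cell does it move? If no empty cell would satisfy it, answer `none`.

Vacating (5,2). Empty cells in order:
  (1,5): 2/3 same-type → satisfied — stop here.

(1,5)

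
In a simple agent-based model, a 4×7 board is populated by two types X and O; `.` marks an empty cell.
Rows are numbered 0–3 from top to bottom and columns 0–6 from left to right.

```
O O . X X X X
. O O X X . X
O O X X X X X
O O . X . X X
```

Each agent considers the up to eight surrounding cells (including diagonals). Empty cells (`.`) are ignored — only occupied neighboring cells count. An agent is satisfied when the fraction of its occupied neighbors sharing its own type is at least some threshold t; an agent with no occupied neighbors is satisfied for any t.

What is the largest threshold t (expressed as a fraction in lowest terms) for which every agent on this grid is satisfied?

(0,0)O 2/2
(0,1)O 3/3
(0,3)X 3/4
(0,4)X 4/4
(0,5)X 4/4
(0,6)X 2/2
(1,1)O 5/6
(1,2)O 3/7
(1,3)X 6/7
(1,4)X 7/7
(1,6)X 4/4
(2,0)O 4/4
(2,1)O 5/6
(2,2)X 3/7
(2,3)X 5/6
(2,4)X 6/6
(2,5)X 6/6
(2,6)X 4/4
(3,0)O 3/3
(3,1)O 3/4
(3,3)X 3/3
(3,5)X 4/4
(3,6)X 3/3
The smallest same-type fraction is 3/7 at (1,2), which reduces to 3/7. Any threshold above that leaves this agent unsatisfied.

3/7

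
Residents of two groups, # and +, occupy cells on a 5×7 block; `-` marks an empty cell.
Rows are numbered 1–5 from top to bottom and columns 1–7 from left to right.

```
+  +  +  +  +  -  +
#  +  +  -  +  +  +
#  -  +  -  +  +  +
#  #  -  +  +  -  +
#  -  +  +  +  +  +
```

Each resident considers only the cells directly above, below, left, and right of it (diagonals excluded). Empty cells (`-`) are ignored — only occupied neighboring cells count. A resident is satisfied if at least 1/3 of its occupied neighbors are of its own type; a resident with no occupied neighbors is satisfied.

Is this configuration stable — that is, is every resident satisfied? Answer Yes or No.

Yes

(1,1)+ 1/2 satisfied
(1,2)+ 3/3 satisfied
(1,3)+ 3/3 satisfied
(1,4)+ 2/2 satisfied
(1,5)+ 2/2 satisfied
(1,7)+ 1/1 satisfied
(2,1)# 1/3 satisfied
(2,2)+ 2/3 satisfied
(2,3)+ 3/3 satisfied
(2,5)+ 3/3 satisfied
(2,6)+ 3/3 satisfied
(2,7)+ 3/3 satisfied
(3,1)# 2/2 satisfied
(3,3)+ 1/1 satisfied
(3,5)+ 3/3 satisfied
(3,6)+ 3/3 satisfied
(3,7)+ 3/3 satisfied
(4,1)# 3/3 satisfied
(4,2)# 1/1 satisfied
(4,4)+ 2/2 satisfied
(4,5)+ 3/3 satisfied
(4,7)+ 2/2 satisfied
(5,1)# 1/1 satisfied
(5,3)+ 1/1 satisfied
(5,4)+ 3/3 satisfied
(5,5)+ 3/3 satisfied
(5,6)+ 2/2 satisfied
(5,7)+ 2/2 satisfied
All meet the threshold, so the configuration is stable.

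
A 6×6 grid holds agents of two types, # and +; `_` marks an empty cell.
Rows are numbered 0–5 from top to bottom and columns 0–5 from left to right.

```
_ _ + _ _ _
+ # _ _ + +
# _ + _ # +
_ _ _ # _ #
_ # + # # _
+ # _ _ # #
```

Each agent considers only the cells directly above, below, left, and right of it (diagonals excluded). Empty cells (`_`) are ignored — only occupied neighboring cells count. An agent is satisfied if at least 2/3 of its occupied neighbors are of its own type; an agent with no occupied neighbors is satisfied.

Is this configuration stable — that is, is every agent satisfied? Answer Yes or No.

Row 0: (0,2)+ 0/0 ✓
Row 1: (1,0)+ 0/2 ✗ · (1,1)# 0/1 ✗ · (1,4)+ 1/2 ✗ · (1,5)+ 2/2 ✓
Row 2: (2,0)# 0/1 ✗ · (2,2)+ 0/0 ✓ · (2,4)# 0/2 ✗ · (2,5)+ 1/3 ✗
Row 3: (3,3)# 1/1 ✓ · (3,5)# 0/1 ✗
Row 4: (4,1)# 1/2 ✗ · (4,2)+ 0/2 ✗ · (4,3)# 2/3 ✓ · (4,4)# 2/2 ✓
Row 5: (5,0)+ 0/1 ✗ · (5,1)# 1/2 ✗ · (5,4)# 2/2 ✓ · (5,5)# 1/1 ✓
For instance (1,0) has only 0/2 same-type neighbors, below 2/3.

No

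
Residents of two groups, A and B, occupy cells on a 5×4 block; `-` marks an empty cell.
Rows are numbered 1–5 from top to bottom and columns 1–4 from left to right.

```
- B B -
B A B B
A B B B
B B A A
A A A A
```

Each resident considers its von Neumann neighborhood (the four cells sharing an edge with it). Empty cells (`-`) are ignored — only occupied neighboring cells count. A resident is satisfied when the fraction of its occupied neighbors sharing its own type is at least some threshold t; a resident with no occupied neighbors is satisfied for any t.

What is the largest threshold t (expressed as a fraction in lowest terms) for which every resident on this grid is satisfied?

0/1

(1,2)B 1/2
(1,3)B 2/2
(2,1)B 0/2
(2,2)A 0/4
(2,3)B 3/4
(2,4)B 2/2
(3,1)A 0/3
(3,2)B 2/4
(3,3)B 3/4
(3,4)B 2/3
(4,1)B 1/3
(4,2)B 2/4
(4,3)A 2/4
(4,4)A 2/3
(5,1)A 1/2
(5,2)A 2/3
(5,3)A 3/3
(5,4)A 2/2
The smallest same-type fraction is 0/2 at (2,1), which reduces to 0/1. Any threshold above that leaves this resident unsatisfied.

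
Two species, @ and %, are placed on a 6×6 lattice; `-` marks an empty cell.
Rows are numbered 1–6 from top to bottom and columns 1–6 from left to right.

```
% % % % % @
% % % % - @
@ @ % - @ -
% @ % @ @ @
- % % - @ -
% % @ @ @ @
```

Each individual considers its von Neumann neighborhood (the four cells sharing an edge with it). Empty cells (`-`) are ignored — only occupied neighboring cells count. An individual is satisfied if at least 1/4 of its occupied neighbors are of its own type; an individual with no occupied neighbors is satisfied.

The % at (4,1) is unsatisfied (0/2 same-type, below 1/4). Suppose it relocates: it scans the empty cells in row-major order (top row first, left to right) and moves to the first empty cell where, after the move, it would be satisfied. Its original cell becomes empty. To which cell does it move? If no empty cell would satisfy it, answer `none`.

Vacating (4,1). Empty cells in order:
  (2,5): 2/4 same-type → satisfied — stop here.

(2,5)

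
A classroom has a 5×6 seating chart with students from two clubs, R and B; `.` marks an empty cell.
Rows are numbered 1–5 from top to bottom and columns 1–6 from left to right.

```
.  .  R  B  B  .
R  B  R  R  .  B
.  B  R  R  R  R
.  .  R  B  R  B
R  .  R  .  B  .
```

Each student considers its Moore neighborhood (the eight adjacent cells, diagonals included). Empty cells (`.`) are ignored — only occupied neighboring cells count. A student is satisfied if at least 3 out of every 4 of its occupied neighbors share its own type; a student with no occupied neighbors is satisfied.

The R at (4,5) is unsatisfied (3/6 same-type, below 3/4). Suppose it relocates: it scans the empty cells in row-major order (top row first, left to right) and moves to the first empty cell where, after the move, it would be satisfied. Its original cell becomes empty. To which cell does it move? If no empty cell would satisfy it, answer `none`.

(1,2)

Vacating (4,5). Empty cells in order:
  (1,1): 1/2 same-type → still unsatisfied.
  (1,2): 3/4 same-type → satisfied — stop here.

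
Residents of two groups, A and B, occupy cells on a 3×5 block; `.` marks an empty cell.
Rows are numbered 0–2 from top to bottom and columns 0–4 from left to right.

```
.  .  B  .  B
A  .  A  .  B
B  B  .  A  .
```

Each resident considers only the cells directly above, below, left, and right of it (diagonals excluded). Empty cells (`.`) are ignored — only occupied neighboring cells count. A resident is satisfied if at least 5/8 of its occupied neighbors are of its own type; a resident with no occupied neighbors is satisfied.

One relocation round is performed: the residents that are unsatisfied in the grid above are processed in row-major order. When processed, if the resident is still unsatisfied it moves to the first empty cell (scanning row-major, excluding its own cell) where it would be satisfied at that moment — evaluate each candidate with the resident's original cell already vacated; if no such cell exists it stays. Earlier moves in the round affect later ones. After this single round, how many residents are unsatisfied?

1

Initially unsatisfied (in order): (0,2), (1,0), (1,2), (2,0).
  (0,2) → (0,1).
  (1,0) → (1,3).
  (1,2): now satisfied by earlier moves; stays.
  (2,0): now satisfied by earlier moves; stays.
Resulting grid:
. B . . B
. . A A B
B B . A .
Unsatisfied now: (1,4).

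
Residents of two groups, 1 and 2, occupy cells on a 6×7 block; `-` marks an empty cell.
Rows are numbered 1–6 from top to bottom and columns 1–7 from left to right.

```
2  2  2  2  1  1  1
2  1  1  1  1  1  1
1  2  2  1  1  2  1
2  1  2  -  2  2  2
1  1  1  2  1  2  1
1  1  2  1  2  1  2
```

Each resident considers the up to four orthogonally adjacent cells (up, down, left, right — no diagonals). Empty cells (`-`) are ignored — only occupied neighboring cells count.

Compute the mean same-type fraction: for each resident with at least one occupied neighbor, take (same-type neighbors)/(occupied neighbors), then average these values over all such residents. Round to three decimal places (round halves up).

Row 1: (1,1)2 2/2 · (1,2)2 2/3 · (1,3)2 2/3 · (1,4)2 1/3 · (1,5)1 2/3 · (1,6)1 3/3 · (1,7)1 2/2
Row 2: (2,1)2 1/3 · (2,2)1 1/4 · (2,3)1 2/4 · (2,4)1 3/4 · (2,5)1 4/4 · (2,6)1 3/4 · (2,7)1 3/3
Row 3: (3,1)1 0/3 · (3,2)2 1/4 · (3,3)2 2/4 · (3,4)1 2/3 · (3,5)1 2/4 · (3,6)2 1/4 · (3,7)1 1/3
Row 4: (4,1)2 0/3 · (4,2)1 1/4 · (4,3)2 1/3 · (4,5)2 1/3 · (4,6)2 4/4 · (4,7)2 1/3
Row 5: (5,1)1 2/3 · (5,2)1 4/4 · (5,3)1 1/4 · (5,4)2 0/3 · (5,5)1 0/4 · (5,6)2 1/4 · (5,7)1 0/3
Row 6: (6,1)1 2/2 · (6,2)1 2/3 · (6,3)2 0/3 · (6,4)1 0/3 · (6,5)2 0/3 · (6,6)1 0/3 · (6,7)2 0/2
Sum over 41 residents: 2/2 + 2/3 + 2/3 + 1/3 + 2/3 + 3/3 + 2/2 + 1/3 + 1/4 + 2/4 + 3/4 + 4/4 + 3/4 + 3/3 + 0/3 + 1/4 + 2/4 + 2/3 + 2/4 + 1/4 + 1/3 + 0/3 + 1/4 + 1/3 + 1/3 + 4/4 + 1/3 + 2/3 + 4/4 + 1/4 + 0/3 + 0/4 + 1/4 + 0/3 + 2/2 + 2/3 + 0/3 + 0/3 + 0/3 + 0/3 + 0/2 = 37/2; mean = 37/2 ÷ 41 = 37/82 = 0.451219… → 0.451.

0.451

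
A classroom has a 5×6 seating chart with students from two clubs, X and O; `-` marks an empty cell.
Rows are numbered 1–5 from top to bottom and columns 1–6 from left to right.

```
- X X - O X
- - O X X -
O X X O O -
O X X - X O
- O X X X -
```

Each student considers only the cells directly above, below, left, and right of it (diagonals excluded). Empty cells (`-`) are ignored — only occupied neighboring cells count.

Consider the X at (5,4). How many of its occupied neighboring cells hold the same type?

Occupied neighbors of (5,4): (5,3)=X, (5,5)=X.
Same type (X): 2 of 2.

2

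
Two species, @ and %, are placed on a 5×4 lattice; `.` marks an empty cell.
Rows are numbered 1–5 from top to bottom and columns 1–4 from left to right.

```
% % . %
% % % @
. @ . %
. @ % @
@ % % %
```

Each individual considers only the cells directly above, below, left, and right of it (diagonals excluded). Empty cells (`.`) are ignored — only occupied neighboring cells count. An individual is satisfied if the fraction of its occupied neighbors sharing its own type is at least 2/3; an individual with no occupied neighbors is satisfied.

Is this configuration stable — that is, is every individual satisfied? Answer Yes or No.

No

(1,1)% 2/2 ok
(1,2)% 2/2 ok
(1,4)% 0/1 unhappy
(2,1)% 2/2 ok
(2,2)% 3/4 ok
(2,3)% 1/2 unhappy
(2,4)@ 0/3 unhappy
(3,2)@ 1/2 unhappy
(3,4)% 0/2 unhappy
(4,2)@ 1/3 unhappy
(4,3)% 1/3 unhappy
(4,4)@ 0/3 unhappy
(5,1)@ 0/1 unhappy
(5,2)% 1/3 unhappy
(5,3)% 3/3 ok
(5,4)% 1/2 unhappy
For instance (1,4) has only 0/1 same-type neighbors, below 2/3.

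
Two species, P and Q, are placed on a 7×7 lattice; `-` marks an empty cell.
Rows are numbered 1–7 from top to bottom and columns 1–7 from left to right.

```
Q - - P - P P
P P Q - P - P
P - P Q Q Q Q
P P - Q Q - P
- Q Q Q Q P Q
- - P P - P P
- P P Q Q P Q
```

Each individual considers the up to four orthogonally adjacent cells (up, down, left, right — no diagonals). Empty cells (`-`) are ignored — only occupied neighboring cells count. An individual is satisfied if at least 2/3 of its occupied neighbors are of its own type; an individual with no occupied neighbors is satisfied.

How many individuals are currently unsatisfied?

Row 1: (1,1)Q 0/1 ✗ · (1,4)P 0/0 ✓ · (1,6)P 1/1 ✓ · (1,7)P 2/2 ✓
Row 2: (2,1)P 2/3 ✓ · (2,2)P 1/2 ✗ · (2,3)Q 0/2 ✗ · (2,5)P 0/1 ✗ · (2,7)P 1/2 ✗
Row 3: (3,1)P 2/2 ✓ · (3,3)P 0/2 ✗ · (3,4)Q 2/3 ✓ · (3,5)Q 3/4 ✓ · (3,6)Q 2/2 ✓ · (3,7)Q 1/3 ✗
Row 4: (4,1)P 2/2 ✓ · (4,2)P 1/2 ✗ · (4,4)Q 3/3 ✓ · (4,5)Q 3/3 ✓ · (4,7)P 0/2 ✗
Row 5: (5,2)Q 1/2 ✗ · (5,3)Q 2/3 ✓ · (5,4)Q 3/4 ✓ · (5,5)Q 2/3 ✓ · (5,6)P 1/3 ✗ · (5,7)Q 0/3 ✗
Row 6: (6,3)P 2/3 ✓ · (6,4)P 1/3 ✗ · (6,6)P 3/3 ✓ · (6,7)P 1/3 ✗
Row 7: (7,2)P 1/1 ✓ · (7,3)P 2/3 ✓ · (7,4)Q 1/3 ✗ · (7,5)Q 1/2 ✗ · (7,6)P 1/3 ✗ · (7,7)Q 0/2 ✗
Unsatisfied: (1,1), (2,2), (2,3), (2,5), (2,7), (3,3), (3,7), (4,2), (4,7), (5,2), (5,6), (5,7), (6,4), (6,7), (7,4), (7,5), (7,6), (7,7) — 18 in total.

18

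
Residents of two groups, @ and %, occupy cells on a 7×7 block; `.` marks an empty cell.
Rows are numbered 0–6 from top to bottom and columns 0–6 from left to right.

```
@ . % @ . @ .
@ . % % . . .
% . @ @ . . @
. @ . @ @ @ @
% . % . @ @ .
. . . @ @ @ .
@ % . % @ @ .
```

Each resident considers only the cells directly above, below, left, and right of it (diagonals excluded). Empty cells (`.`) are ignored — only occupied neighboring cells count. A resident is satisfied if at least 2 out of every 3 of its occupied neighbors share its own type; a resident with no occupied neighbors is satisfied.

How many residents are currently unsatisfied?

10

Row 0: (0,0)@ 1/1 satisfied · (0,2)% 1/2 not · (0,3)@ 0/2 not · (0,5)@ 0/0 satisfied
Row 1: (1,0)@ 1/2 not · (1,2)% 2/3 satisfied · (1,3)% 1/3 not
Row 2: (2,0)% 0/1 not · (2,2)@ 1/2 not · (2,3)@ 2/3 satisfied · (2,6)@ 1/1 satisfied
Row 3: (3,1)@ 0/0 satisfied · (3,3)@ 2/2 satisfied · (3,4)@ 3/3 satisfied · (3,5)@ 3/3 satisfied · (3,6)@ 2/2 satisfied
Row 4: (4,0)% 0/0 satisfied · (4,2)% 0/0 satisfied · (4,4)@ 3/3 satisfied · (4,5)@ 3/3 satisfied
Row 5: (5,3)@ 1/2 not · (5,4)@ 4/4 satisfied · (5,5)@ 3/3 satisfied
Row 6: (6,0)@ 0/1 not · (6,1)% 0/1 not · (6,3)% 0/2 not · (6,4)@ 2/3 satisfied · (6,5)@ 2/2 satisfied
Unsatisfied: (0,2), (0,3), (1,0), (1,3), (2,0), (2,2), (5,3), (6,0), (6,1), (6,3) — 10 in total.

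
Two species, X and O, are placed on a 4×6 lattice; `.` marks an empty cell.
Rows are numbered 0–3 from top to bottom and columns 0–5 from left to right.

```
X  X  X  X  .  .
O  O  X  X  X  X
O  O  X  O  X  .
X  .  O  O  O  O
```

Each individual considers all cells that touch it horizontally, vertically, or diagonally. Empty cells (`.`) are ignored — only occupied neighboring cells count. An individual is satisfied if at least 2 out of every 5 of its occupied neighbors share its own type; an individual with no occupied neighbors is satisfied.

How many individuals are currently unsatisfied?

(0,0)X 1/3 not
(0,1)X 3/5 satisfied
(0,2)X 4/5 satisfied
(0,3)X 4/4 satisfied
(1,0)O 3/5 satisfied
(1,1)O 3/8 not
(1,2)X 5/8 satisfied
(1,3)X 6/7 satisfied
(1,4)X 4/5 satisfied
(1,5)X 2/2 satisfied
(2,0)O 3/4 satisfied
(2,1)O 4/7 satisfied
(2,2)X 2/7 not
(2,3)O 3/8 not
(2,4)X 3/7 satisfied
(3,0)X 0/2 not
(3,2)O 3/4 satisfied
(3,3)O 3/5 satisfied
(3,4)O 3/4 satisfied
(3,5)O 1/2 satisfied
Unsatisfied: (0,0), (1,1), (2,2), (2,3), (3,0) — 5 in total.

5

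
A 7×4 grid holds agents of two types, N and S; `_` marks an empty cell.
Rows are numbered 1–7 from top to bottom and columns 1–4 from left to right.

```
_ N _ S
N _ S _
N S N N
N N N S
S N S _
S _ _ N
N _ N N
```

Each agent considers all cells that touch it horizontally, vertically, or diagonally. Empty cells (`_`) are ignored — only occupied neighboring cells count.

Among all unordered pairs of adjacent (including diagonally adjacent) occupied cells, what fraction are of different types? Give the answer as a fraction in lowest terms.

Scan each occupied cell's neighbors to the right and below (and the two forward diagonals) so each pair is counted once.
Row 1: N(1,2)–S(2,3)≠ N(1,2)–N(2,1)= S(1,4)–S(2,3)=  → 1/3 unlike.
Row 2: N(2,1)–N(3,1)= N(2,1)–S(3,2)≠ S(2,3)–N(3,3)≠ S(2,3)–N(3,4)≠ S(2,3)–S(3,2)=  → 3/5 unlike.
Row 3: N(3,1)–S(3,2)≠ N(3,1)–N(4,1)= N(3,1)–N(4,2)= S(3,2)–N(3,3)≠ S(3,2)–N(4,2)≠ S(3,2)–N(4,3)≠ S(3,2)–N(4,1)≠ N(3,3)–N(3,4)= N(3,3)–N(4,3)= N(3,3)–S(4,4)≠ N(3,3)–N(4,2)= N(3,4)–S(4,4)≠ N(3,4)–N(4,3)=  → 7/13 unlike.
Row 4: N(4,1)–N(4,2)= N(4,1)–S(5,1)≠ N(4,1)–N(5,2)= N(4,2)–N(4,3)= N(4,2)–N(5,2)= N(4,2)–S(5,3)≠ N(4,2)–S(5,1)≠ N(4,3)–S(4,4)≠ N(4,3)–S(5,3)≠ N(4,3)–N(5,2)= S(4,4)–S(5,3)=  → 5/11 unlike.
Row 5: S(5,1)–N(5,2)≠ S(5,1)–S(6,1)= N(5,2)–S(5,3)≠ N(5,2)–S(6,1)≠ S(5,3)–N(6,4)≠  → 4/5 unlike.
Row 6: S(6,1)–N(7,1)≠ N(6,4)–N(7,4)= N(6,4)–N(7,3)=  → 1/3 unlike.
Row 7: N(7,3)–N(7,4)=  → 0/1 unlike.
Total adjacent occupied pairs: 41; unlike-type pairs: 21.
21/41 is already in lowest terms.

21/41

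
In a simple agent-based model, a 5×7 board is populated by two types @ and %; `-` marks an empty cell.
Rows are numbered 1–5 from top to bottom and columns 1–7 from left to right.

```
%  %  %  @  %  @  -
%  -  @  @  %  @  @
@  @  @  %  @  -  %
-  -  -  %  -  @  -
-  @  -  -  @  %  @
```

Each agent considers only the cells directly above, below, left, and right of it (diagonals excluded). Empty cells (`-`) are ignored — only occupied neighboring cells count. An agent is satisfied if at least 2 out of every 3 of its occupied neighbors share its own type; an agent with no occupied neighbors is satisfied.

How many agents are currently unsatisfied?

(1,1)% 2/2 ✓
(1,2)% 2/2 ✓
(1,3)% 1/3 ✗
(1,4)@ 1/3 ✗
(1,5)% 1/3 ✗
(1,6)@ 1/2 ✗
(2,1)% 1/2 ✗
(2,3)@ 2/3 ✓
(2,4)@ 2/4 ✗
(2,5)% 1/4 ✗
(2,6)@ 2/3 ✓
(2,7)@ 1/2 ✗
(3,1)@ 1/2 ✗
(3,2)@ 2/2 ✓
(3,3)@ 2/3 ✓
(3,4)% 1/4 ✗
(3,5)@ 0/2 ✗
(3,7)% 0/1 ✗
(4,4)% 1/1 ✓
(4,6)@ 0/1 ✗
(5,2)@ 0/0 ✓
(5,5)@ 0/1 ✗
(5,6)% 0/3 ✗
(5,7)@ 0/1 ✗
Unsatisfied: (1,3), (1,4), (1,5), (1,6), (2,1), (2,4), (2,5), (2,7), (3,1), (3,4), (3,5), (3,7), (4,6), (5,5), (5,6), (5,7) — 16 in total.

16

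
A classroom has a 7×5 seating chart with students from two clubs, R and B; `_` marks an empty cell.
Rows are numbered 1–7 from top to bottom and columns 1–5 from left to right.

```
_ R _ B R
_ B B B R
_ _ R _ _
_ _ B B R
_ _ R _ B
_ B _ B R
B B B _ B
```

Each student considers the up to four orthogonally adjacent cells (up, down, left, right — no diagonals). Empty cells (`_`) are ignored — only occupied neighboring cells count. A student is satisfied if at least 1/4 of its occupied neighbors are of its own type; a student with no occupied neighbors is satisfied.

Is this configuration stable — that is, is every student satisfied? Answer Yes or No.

(1,2)R 0/1 ✗
(1,4)B 1/2 ✓
(1,5)R 1/2 ✓
(2,2)B 1/2 ✓
(2,3)B 2/3 ✓
(2,4)B 2/3 ✓
(2,5)R 1/2 ✓
(3,3)R 0/2 ✗
(4,3)B 1/3 ✓
(4,4)B 1/2 ✓
(4,5)R 0/2 ✗
(5,3)R 0/1 ✗
(5,5)B 0/2 ✗
(6,2)B 1/1 ✓
(6,4)B 0/1 ✗
(6,5)R 0/3 ✗
(7,1)B 1/1 ✓
(7,2)B 3/3 ✓
(7,3)B 1/1 ✓
(7,5)B 0/1 ✗
For instance (1,2) has only 0/1 same-type neighbors, below 1/4.

No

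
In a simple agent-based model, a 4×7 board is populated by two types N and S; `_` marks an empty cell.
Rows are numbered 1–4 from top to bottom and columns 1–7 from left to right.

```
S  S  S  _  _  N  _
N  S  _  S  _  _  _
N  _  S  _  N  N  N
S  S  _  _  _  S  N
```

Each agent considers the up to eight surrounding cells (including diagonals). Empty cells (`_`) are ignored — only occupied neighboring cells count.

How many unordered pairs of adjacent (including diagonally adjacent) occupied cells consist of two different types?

11

Scan each occupied cell's neighbors to the right and below (and the two forward diagonals) so each pair is counted once.
From row 1: 2 unlike of 8 pairs (running 2/8).
From row 2: 3 unlike of 6 pairs (running 5/14).
From row 3: 5 unlike of 10 pairs (running 10/24).
From row 4: 1 unlike of 2 pairs (running 11/26).
Total adjacent occupied pairs: 26; unlike-type pairs: 11.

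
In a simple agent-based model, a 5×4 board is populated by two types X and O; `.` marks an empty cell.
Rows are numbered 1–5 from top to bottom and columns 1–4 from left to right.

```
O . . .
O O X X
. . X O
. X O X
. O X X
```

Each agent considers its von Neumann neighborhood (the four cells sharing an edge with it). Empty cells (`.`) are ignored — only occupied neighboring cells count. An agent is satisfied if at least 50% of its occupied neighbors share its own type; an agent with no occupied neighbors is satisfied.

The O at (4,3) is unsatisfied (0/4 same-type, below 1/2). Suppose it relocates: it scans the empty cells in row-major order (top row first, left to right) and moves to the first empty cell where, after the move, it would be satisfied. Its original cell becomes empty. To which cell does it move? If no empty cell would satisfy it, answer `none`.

Vacating (4,3). Empty cells in order:
  (1,2): 2/2 same-type → satisfied — stop here.

(1,2)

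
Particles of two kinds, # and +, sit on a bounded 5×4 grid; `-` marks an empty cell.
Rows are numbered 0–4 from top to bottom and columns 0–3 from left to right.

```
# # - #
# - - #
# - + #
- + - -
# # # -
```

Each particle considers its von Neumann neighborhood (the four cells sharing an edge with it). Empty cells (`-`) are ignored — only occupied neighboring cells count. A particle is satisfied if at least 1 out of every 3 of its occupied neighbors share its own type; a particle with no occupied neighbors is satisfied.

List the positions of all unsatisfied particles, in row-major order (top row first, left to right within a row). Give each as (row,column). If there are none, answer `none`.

(2,2), (3,1)

Row 0: (0,0)# 2/2 satisfied · (0,1)# 1/1 satisfied · (0,3)# 1/1 satisfied
Row 1: (1,0)# 2/2 satisfied · (1,3)# 2/2 satisfied
Row 2: (2,0)# 1/1 satisfied · (2,2)+ 0/1 not · (2,3)# 1/2 satisfied
Row 3: (3,1)+ 0/1 not
Row 4: (4,0)# 1/1 satisfied · (4,1)# 2/3 satisfied · (4,2)# 1/1 satisfied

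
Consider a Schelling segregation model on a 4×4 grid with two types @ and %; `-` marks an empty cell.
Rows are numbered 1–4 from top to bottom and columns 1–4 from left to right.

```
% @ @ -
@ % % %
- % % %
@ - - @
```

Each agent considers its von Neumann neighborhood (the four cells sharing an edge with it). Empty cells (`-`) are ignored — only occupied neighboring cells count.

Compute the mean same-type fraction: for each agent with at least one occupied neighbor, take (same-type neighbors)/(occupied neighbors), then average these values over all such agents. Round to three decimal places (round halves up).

0.523

(1,1)% 0/2
(1,2)@ 1/3
(1,3)@ 1/2
(2,1)@ 0/2
(2,2)% 2/4
(2,3)% 3/4
(2,4)% 2/2
(3,2)% 2/2
(3,3)% 3/3
(3,4)% 2/3
(4,1)@ — no occupied neighbors
(4,4)@ 0/1
Sum over 11 agents: 0/2 + 1/3 + 1/2 + 0/2 + 2/4 + 3/4 + 2/2 + 2/2 + 3/3 + 2/3 + 0/1 = 23/4; mean = 23/4 ÷ 11 = 23/44 = 0.522727… → 0.523.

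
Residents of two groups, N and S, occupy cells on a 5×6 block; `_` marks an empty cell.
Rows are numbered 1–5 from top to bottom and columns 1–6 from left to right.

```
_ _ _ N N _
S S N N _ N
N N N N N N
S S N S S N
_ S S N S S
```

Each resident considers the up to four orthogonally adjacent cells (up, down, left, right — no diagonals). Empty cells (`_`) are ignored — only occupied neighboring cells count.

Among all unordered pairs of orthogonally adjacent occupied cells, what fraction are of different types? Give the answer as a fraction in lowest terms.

Scan each occupied cell's neighbors to the right and below so each pair is counted once.
Row 1: N(1,4)–N(1,5)= N(1,4)–N(2,4)=  → 0/2 unlike.
Row 2: S(2,1)–S(2,2)= S(2,1)–N(3,1)≠ S(2,2)–N(2,3)≠ S(2,2)–N(3,2)≠ N(2,3)–N(2,4)= N(2,3)–N(3,3)= N(2,4)–N(3,4)= N(2,6)–N(3,6)=  → 3/8 unlike.
Row 3: N(3,1)–N(3,2)= N(3,1)–S(4,1)≠ N(3,2)–N(3,3)= N(3,2)–S(4,2)≠ N(3,3)–N(3,4)= N(3,3)–N(4,3)= N(3,4)–N(3,5)= N(3,4)–S(4,4)≠ N(3,5)–N(3,6)= N(3,5)–S(4,5)≠ N(3,6)–N(4,6)=  → 4/11 unlike.
Row 4: S(4,1)–S(4,2)= S(4,2)–N(4,3)≠ S(4,2)–S(5,2)= N(4,3)–S(4,4)≠ N(4,3)–S(5,3)≠ S(4,4)–S(4,5)= S(4,4)–N(5,4)≠ S(4,5)–N(4,6)≠ S(4,5)–S(5,5)= N(4,6)–S(5,6)≠  → 6/10 unlike.
Row 5: S(5,2)–S(5,3)= S(5,3)–N(5,4)≠ N(5,4)–S(5,5)≠ S(5,5)–S(5,6)=  → 2/4 unlike.
Total adjacent occupied pairs: 35; unlike-type pairs: 15.
15/35 reduces to 3/7.

3/7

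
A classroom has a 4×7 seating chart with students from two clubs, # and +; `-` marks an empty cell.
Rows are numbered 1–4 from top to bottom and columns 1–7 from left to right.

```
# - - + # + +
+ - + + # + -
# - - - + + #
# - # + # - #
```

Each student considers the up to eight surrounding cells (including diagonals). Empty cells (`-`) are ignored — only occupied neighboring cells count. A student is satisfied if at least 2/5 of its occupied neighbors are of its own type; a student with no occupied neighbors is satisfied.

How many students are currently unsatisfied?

(1,1)# 0/1 not
(1,4)+ 2/4 satisfied
(1,5)# 1/5 not
(1,6)+ 2/4 satisfied
(1,7)+ 2/2 satisfied
(2,1)+ 0/2 not
(2,3)+ 2/2 satisfied
(2,4)+ 3/5 satisfied
(2,5)# 1/7 not
(2,6)+ 4/7 satisfied
(3,1)# 1/2 satisfied
(3,5)+ 4/6 satisfied
(3,6)+ 2/6 not
(3,7)# 1/3 not
(4,1)# 1/1 satisfied
(4,3)# 0/1 not
(4,4)+ 1/3 not
(4,5)# 0/3 not
(4,7)# 1/2 satisfied
Unsatisfied: (1,1), (1,5), (2,1), (2,5), (3,6), (3,7), (4,3), (4,4), (4,5) — 9 in total.

9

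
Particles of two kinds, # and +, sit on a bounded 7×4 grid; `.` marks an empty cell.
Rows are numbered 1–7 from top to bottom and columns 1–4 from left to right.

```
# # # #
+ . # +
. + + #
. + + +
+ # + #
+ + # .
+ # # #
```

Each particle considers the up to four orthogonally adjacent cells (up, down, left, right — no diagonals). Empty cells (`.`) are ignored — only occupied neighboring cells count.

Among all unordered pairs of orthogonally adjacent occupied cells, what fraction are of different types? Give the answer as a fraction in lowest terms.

17/33

Scan each occupied cell's neighbors to the right and below so each pair is counted once.
Row 1: #(1,1)–#(1,2)= #(1,1)–+(2,1)≠ #(1,2)–#(1,3)= #(1,3)–#(1,4)= #(1,3)–#(2,3)= #(1,4)–+(2,4)≠  → 2/6 unlike.
Row 2: #(2,3)–+(2,4)≠ #(2,3)–+(3,3)≠ +(2,4)–#(3,4)≠  → 3/3 unlike.
Row 3: +(3,2)–+(3,3)= +(3,2)–+(4,2)= +(3,3)–#(3,4)≠ +(3,3)–+(4,3)= #(3,4)–+(4,4)≠  → 2/5 unlike.
Row 4: +(4,2)–+(4,3)= +(4,2)–#(5,2)≠ +(4,3)–+(4,4)= +(4,3)–+(5,3)= +(4,4)–#(5,4)≠  → 2/5 unlike.
Row 5: +(5,1)–#(5,2)≠ +(5,1)–+(6,1)= #(5,2)–+(5,3)≠ #(5,2)–+(6,2)≠ +(5,3)–#(5,4)≠ +(5,3)–#(6,3)≠  → 5/6 unlike.
Row 6: +(6,1)–+(6,2)= +(6,1)–+(7,1)= +(6,2)–#(6,3)≠ +(6,2)–#(7,2)≠ #(6,3)–#(7,3)=  → 2/5 unlike.
Row 7: +(7,1)–#(7,2)≠ #(7,2)–#(7,3)= #(7,3)–#(7,4)=  → 1/3 unlike.
Total adjacent occupied pairs: 33; unlike-type pairs: 17.
17/33 is already in lowest terms.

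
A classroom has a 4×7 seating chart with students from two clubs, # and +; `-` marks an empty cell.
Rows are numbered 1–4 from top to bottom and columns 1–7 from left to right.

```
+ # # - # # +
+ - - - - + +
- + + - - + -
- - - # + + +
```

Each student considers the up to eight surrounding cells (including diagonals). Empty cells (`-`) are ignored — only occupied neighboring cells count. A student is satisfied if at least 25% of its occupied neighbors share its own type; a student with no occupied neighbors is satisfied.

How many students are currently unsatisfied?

Row 1: (1,1)+ 1/2 ✓ · (1,2)# 1/3 ✓ · (1,3)# 1/1 ✓ · (1,5)# 1/2 ✓ · (1,6)# 1/4 ✓ · (1,7)+ 2/3 ✓
Row 2: (2,1)+ 2/3 ✓ · (2,6)+ 3/5 ✓ · (2,7)+ 3/4 ✓
Row 3: (3,2)+ 2/2 ✓ · (3,3)+ 1/2 ✓ · (3,6)+ 5/5 ✓
Row 4: (4,4)# 0/2 ✗ · (4,5)+ 2/3 ✓ · (4,6)+ 3/3 ✓ · (4,7)+ 2/2 ✓
Unsatisfied: (4,4) — 1 in total.

1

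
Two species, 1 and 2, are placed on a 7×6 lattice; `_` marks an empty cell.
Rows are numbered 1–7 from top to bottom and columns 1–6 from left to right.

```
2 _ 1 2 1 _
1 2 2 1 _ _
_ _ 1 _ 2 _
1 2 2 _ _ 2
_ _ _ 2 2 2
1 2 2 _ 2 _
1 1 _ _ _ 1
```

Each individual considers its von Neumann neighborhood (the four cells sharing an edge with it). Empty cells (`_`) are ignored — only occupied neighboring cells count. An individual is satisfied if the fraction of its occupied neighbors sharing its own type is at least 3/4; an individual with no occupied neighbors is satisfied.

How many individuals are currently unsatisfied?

15

(1,1)2 0/1 unhappy
(1,3)1 0/2 unhappy
(1,4)2 0/3 unhappy
(1,5)1 0/1 unhappy
(2,1)1 0/2 unhappy
(2,2)2 1/2 unhappy
(2,3)2 1/4 unhappy
(2,4)1 0/2 unhappy
(3,3)1 0/2 unhappy
(3,5)2 0/0 ok
(4,1)1 0/1 unhappy
(4,2)2 1/2 unhappy
(4,3)2 1/2 unhappy
(4,6)2 1/1 ok
(5,4)2 1/1 ok
(5,5)2 3/3 ok
(5,6)2 2/2 ok
(6,1)1 1/2 unhappy
(6,2)2 1/3 unhappy
(6,3)2 1/1 ok
(6,5)2 1/1 ok
(7,1)1 2/2 ok
(7,2)1 1/2 unhappy
(7,6)1 0/0 ok
Unsatisfied: (1,1), (1,3), (1,4), (1,5), (2,1), (2,2), (2,3), (2,4), (3,3), (4,1), (4,2), (4,3), (6,1), (6,2), (7,2) — 15 in total.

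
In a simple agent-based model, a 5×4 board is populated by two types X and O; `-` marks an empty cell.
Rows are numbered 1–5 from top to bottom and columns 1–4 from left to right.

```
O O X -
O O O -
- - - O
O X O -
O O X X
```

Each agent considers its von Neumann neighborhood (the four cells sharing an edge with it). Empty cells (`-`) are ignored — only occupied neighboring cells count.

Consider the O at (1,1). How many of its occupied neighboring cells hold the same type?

Occupied neighbors of (1,1): (2,1)=O, (1,2)=O.
Same type (O): 2 of 2.

2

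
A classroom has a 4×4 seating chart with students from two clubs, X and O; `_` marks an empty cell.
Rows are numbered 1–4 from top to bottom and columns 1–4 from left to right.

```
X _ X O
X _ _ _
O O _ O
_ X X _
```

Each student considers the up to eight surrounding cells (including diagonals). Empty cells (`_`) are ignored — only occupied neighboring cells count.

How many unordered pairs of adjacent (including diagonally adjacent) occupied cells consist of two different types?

7

Scan each occupied cell's neighbors to the right and below (and the two forward diagonals) so each pair is counted once.
Row 1: X(1,1)–X(2,1)= X(1,3)–O(1,4)≠  → 1/2 unlike.
Row 2: X(2,1)–O(3,1)≠ X(2,1)–O(3,2)≠  → 2/2 unlike.
Row 3: O(3,1)–O(3,2)= O(3,1)–X(4,2)≠ O(3,2)–X(4,2)≠ O(3,2)–X(4,3)≠ O(3,4)–X(4,3)≠  → 4/5 unlike.
Row 4: X(4,2)–X(4,3)=  → 0/1 unlike.
Total adjacent occupied pairs: 10; unlike-type pairs: 7.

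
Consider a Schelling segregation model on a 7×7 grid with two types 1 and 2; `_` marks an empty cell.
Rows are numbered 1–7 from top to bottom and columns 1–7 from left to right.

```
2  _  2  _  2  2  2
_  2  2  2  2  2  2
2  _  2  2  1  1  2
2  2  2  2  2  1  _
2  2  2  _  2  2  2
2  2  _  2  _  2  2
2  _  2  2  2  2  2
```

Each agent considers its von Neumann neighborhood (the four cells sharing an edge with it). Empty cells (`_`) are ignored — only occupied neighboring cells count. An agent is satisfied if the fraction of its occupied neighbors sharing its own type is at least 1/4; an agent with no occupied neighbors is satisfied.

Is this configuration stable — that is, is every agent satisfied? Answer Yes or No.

Row 1: (1,1)2 0/0 ✓ · (1,3)2 1/1 ✓ · (1,5)2 2/2 ✓ · (1,6)2 3/3 ✓ · (1,7)2 2/2 ✓
Row 2: (2,2)2 1/1 ✓ · (2,3)2 4/4 ✓ · (2,4)2 3/3 ✓ · (2,5)2 3/4 ✓ · (2,6)2 3/4 ✓ · (2,7)2 3/3 ✓
Row 3: (3,1)2 1/1 ✓ · (3,3)2 3/3 ✓ · (3,4)2 3/4 ✓ · (3,5)1 1/4 ✓ · (3,6)1 2/4 ✓ · (3,7)2 1/2 ✓
Row 4: (4,1)2 3/3 ✓ · (4,2)2 3/3 ✓ · (4,3)2 4/4 ✓ · (4,4)2 3/3 ✓ · (4,5)2 2/4 ✓ · (4,6)1 1/3 ✓
Row 5: (5,1)2 3/3 ✓ · (5,2)2 4/4 ✓ · (5,3)2 2/2 ✓ · (5,5)2 2/2 ✓ · (5,6)2 3/4 ✓ · (5,7)2 2/2 ✓
Row 6: (6,1)2 3/3 ✓ · (6,2)2 2/2 ✓ · (6,4)2 1/1 ✓ · (6,6)2 3/3 ✓ · (6,7)2 3/3 ✓
Row 7: (7,1)2 1/1 ✓ · (7,3)2 1/1 ✓ · (7,4)2 3/3 ✓ · (7,5)2 2/2 ✓ · (7,6)2 3/3 ✓ · (7,7)2 2/2 ✓
All meet the threshold, so the configuration is stable.

Yes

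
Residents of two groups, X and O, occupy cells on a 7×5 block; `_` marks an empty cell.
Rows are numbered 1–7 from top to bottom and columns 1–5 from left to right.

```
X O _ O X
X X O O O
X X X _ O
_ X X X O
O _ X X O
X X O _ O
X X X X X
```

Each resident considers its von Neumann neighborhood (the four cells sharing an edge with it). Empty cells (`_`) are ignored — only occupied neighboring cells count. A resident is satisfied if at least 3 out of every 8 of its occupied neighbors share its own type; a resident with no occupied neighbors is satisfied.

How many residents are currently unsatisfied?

(1,1)X 1/2 ✓
(1,2)O 0/2 ✗
(1,4)O 1/2 ✓
(1,5)X 0/2 ✗
(2,1)X 3/3 ✓
(2,2)X 2/4 ✓
(2,3)O 1/3 ✗
(2,4)O 3/3 ✓
(2,5)O 2/3 ✓
(3,1)X 2/2 ✓
(3,2)X 4/4 ✓
(3,3)X 2/3 ✓
(3,5)O 2/2 ✓
(4,2)X 2/2 ✓
(4,3)X 4/4 ✓
(4,4)X 2/3 ✓
(4,5)O 2/3 ✓
(5,1)O 0/1 ✗
(5,3)X 2/3 ✓
(5,4)X 2/3 ✓
(5,5)O 2/3 ✓
(6,1)X 2/3 ✓
(6,2)X 2/3 ✓
(6,3)O 0/3 ✗
(6,5)O 1/2 ✓
(7,1)X 2/2 ✓
(7,2)X 3/3 ✓
(7,3)X 2/3 ✓
(7,4)X 2/2 ✓
(7,5)X 1/2 ✓
Unsatisfied: (1,2), (1,5), (2,3), (5,1), (6,3) — 5 in total.

5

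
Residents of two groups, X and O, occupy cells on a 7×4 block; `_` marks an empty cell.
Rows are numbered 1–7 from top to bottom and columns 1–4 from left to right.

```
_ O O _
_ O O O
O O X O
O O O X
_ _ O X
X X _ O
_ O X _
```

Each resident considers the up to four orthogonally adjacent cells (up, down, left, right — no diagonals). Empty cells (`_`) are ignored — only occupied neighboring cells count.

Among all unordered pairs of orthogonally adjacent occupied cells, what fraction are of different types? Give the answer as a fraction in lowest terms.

Scan each occupied cell's neighbors to the right and below so each pair is counted once.
From row 1: 0 unlike of 3 pairs (running 0/3).
From row 2: 1 unlike of 5 pairs (running 1/8).
From row 3: 4 unlike of 7 pairs (running 5/15).
From row 4: 1 unlike of 5 pairs (running 6/20).
From row 5: 2 unlike of 2 pairs (running 8/22).
From row 6: 1 unlike of 2 pairs (running 9/24).
From row 7: 1 unlike of 1 pairs (running 10/25).
Total adjacent occupied pairs: 25; unlike-type pairs: 10.
10/25 reduces to 2/5.

2/5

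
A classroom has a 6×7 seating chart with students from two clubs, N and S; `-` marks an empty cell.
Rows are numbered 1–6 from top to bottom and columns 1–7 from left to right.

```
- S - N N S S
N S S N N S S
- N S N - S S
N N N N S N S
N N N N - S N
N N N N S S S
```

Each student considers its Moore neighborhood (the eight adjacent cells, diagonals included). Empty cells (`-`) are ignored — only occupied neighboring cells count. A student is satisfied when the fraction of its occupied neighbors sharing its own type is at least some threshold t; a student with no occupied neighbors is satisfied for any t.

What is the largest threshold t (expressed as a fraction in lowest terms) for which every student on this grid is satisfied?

Row 1: (1,2)S 2/3 · (1,4)N 3/4 · (1,5)N 3/5 · (1,6)S 3/5 · (1,7)S 3/3
Row 2: (2,1)N 1/3 · (2,2)S 3/5 · (2,3)S 3/7 · (2,4)N 4/6 · (2,5)N 4/7 · (2,6)S 5/7 · (2,7)S 5/5
Row 3: (3,2)N 4/7 · (3,3)S 2/8 · (3,4)N 4/7 · (3,6)S 5/7 · (3,7)S 4/5
Row 4: (4,1)N 4/4 · (4,2)N 6/7 · (4,3)N 7/8 · (4,4)N 4/6 · (4,5)S 2/6 · (4,6)N 1/6 · (4,7)S 3/5
Row 5: (5,1)N 5/5 · (5,2)N 8/8 · (5,3)N 8/8 · (5,4)N 5/7 · (5,6)S 5/7 · (5,7)N 1/5
Row 6: (6,1)N 3/3 · (6,2)N 5/5 · (6,3)N 5/5 · (6,4)N 3/4 · (6,5)S 2/4 · (6,6)S 3/4 · (6,7)S 2/3
The smallest same-type fraction is 1/6 at (4,6), which reduces to 1/6. Any threshold above that leaves this student unsatisfied.

1/6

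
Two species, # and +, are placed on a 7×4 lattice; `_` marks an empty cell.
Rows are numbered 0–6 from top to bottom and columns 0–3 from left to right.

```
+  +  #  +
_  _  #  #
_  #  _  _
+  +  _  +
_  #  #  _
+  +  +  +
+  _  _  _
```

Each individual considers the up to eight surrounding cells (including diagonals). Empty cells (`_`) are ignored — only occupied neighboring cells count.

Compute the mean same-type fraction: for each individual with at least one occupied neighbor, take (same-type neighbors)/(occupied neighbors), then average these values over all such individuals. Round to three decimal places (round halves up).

(0,0)+ 1/1
(0,1)+ 1/3
(0,2)# 2/4
(0,3)+ 0/3
(1,2)# 3/5
(1,3)# 2/3
(2,1)# 1/3
(3,0)+ 1/3
(3,1)+ 1/4
(3,3)+ 0/1
(4,1)# 1/6
(4,2)# 1/6
(5,0)+ 2/3
(5,1)+ 3/5
(5,2)+ 2/4
(5,3)+ 1/2
(6,0)+ 2/2
Sum over 17 individuals: 1/1 + 1/3 + 2/4 + 0/3 + 3/5 + 2/3 + 1/3 + 1/3 + 1/4 + 0/1 + 1/6 + 1/6 + 2/3 + 3/5 + 2/4 + 1/2 + 2/2 = 457/60; mean = 457/60 ÷ 17 = 457/1020 = 0.448039… → 0.448.

0.448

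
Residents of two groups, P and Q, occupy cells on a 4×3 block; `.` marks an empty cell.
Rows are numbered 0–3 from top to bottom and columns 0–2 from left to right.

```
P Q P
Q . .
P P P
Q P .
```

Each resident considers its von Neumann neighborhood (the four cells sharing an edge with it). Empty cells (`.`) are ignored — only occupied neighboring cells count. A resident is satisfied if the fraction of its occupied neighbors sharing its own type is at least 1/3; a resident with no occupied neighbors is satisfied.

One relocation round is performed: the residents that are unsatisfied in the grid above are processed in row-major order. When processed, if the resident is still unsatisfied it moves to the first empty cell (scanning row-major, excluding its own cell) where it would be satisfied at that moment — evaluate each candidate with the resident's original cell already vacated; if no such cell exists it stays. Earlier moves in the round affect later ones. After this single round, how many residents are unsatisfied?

1

Initially unsatisfied (in order): (0,0), (0,1), (0,2), (1,0), (3,0).
  (0,0) → (1,1).
  (0,1) → (0,0).
  (0,2): now satisfied by earlier moves; stays.
  (1,0): now satisfied by earlier moves; stays.
  (3,0) → (0,1).
Resulting grid:
Q Q P
Q P .
P P P
. P .
Unsatisfied now: (0,2).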